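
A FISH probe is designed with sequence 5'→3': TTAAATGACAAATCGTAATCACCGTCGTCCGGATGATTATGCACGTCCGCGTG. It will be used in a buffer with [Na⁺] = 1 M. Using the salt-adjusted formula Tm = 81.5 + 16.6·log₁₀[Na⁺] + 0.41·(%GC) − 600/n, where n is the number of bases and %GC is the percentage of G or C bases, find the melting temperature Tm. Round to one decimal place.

Length n = 53. C=13, G=12, T=14, A=14
G+C = 25, so %GC = 25/53 × 100 = 47.17%
Salt term: 16.6 × (0) = 0
GC term: 0.41 × 47.17 = 19.34; length term: −600/53 = −11.321
Tm = 81.5 + (0) + 19.34 − 11.321 = 89.519 → 89.5°C

89.5°C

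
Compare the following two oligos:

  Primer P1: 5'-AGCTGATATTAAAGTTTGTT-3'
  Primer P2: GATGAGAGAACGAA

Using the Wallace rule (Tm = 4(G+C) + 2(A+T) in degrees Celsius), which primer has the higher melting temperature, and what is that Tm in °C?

Primer P1, 50°C

Primer P1: A+T=15, G+C=5 → Tm = 2(15)+4(5) = 50°C
Primer P2: A+T=8, G+C=6 → Tm = 2(8)+4(6) = 40°C
50°C vs 40°C → primer P1 is higher.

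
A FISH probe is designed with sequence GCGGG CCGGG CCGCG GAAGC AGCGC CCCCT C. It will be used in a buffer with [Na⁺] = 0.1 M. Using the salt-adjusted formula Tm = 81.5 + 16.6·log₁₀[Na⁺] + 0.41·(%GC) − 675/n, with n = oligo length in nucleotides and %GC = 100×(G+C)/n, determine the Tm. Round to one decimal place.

Length n = 31. Base counts: T=1, A=3, C=14, G=13
G+C = 27, so %GC = 27/31 × 100 = 87.097%
Salt term: 16.6 × (-1) = -16.6
GC term: 0.41 × 87.097 = 35.71; length term: −675/31 = −21.774
Tm = 81.5 + (-16.6) + 35.71 − 21.774 = 78.836 → 78.8°C

78.8°C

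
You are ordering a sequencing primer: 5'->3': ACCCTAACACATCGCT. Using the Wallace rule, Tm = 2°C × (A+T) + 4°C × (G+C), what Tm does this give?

Scanning the sequence gives A=5, C=7, T=3, G=1.
A+T = 8, G+C = 8
Tm = 4·8 + 2·8 = 32 + 16 = 48°C

48°C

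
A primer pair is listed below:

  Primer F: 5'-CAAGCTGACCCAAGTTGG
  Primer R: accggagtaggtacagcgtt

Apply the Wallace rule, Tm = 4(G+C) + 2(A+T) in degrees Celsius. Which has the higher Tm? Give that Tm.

Primer F: A+T=8, G+C=10 → Tm = 2(8)+4(10) = 56°C
Primer R: A+T=9, G+C=11 → Tm = 2(9)+4(11) = 62°C
56°C vs 62°C → primer R is higher.

Primer R, 62°C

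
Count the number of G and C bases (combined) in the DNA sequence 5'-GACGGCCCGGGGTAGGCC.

15

Counting bases: A=2, G=9, C=6, T=1
Total G or C: 9 + 6 = 15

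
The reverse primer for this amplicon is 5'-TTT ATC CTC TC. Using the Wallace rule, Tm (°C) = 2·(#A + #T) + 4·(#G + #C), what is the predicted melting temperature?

G=0, T=6, A=1, C=4
A+T = 7, G+C = 4
Tm = 2(7) + 4(4) = 14 + 16 = 30°C

30°C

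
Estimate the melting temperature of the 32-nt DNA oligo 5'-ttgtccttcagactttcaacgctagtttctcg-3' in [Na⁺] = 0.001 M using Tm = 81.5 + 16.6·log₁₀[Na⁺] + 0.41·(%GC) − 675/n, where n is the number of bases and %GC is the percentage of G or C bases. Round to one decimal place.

Length n = 32. Base counts: T=13, C=9, G=5, A=5
G+C = 14, so %GC = 14/32 × 100 = 43.75%
Salt term: 16.6 × (-3) = -49.8
GC term: 0.41 × 43.75 = 17.938; length term: −675/32 = −21.094
Tm = 81.5 + (-49.8) + 17.938 − 21.094 = 28.544 → 28.5°C

28.5°C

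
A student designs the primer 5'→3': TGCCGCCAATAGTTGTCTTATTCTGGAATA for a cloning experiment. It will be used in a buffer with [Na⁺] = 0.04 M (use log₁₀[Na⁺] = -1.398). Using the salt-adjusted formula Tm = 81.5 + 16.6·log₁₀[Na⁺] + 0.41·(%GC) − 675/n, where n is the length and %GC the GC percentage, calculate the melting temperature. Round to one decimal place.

52.2°C

Length n = 30. Scanning the sequence gives T=11, G=6, A=7, C=6.
G+C = 12, so %GC = 12/30 × 100 = 40%
Salt term: 16.6 × (-1.398) = -23.207
GC term: 0.41 × 40 = 16.4; length term: −675/30 = −22.5
Tm = 81.5 + (-23.207) + 16.4 − 22.5 = 52.193 → 52.2°C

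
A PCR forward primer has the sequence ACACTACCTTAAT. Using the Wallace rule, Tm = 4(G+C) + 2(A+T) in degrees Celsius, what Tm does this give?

34°C

C=4, G=0, T=4, A=5
A+T = 9, G+C = 4
Tm = 2×9 + 4×4 = 34°C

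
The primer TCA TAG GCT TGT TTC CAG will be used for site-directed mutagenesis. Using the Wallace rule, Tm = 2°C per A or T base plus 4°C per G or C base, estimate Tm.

G=4, A=3, T=7, C=4
So N_AT = 10 and N_GC = 8.
Tm = 2×10 + 4×8 = 52°C

52°C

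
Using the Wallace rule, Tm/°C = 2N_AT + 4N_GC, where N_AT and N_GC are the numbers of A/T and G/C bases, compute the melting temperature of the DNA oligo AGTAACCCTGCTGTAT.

46°C

Base counts: A=4, T=5, C=4, G=3
So N_AT = 9 and N_GC = 7.
Tm = 2(9) + 4(7) = 18 + 28 = 46°C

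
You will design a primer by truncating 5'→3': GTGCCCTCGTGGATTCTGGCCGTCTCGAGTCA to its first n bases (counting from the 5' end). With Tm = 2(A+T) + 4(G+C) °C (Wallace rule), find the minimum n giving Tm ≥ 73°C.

n = 22

First 21 bases: GTGCCCTCGTGGATTCTGGCC → Tm = 70°C (< 73°C)
First 22 bases: GTGCCCTCGTGGATTCTGGCCG → Tm = 74°C (≥ 73°C)
Since every base adds ≥2°C, Tm only increases with n, so the threshold is first crossed at n = 22.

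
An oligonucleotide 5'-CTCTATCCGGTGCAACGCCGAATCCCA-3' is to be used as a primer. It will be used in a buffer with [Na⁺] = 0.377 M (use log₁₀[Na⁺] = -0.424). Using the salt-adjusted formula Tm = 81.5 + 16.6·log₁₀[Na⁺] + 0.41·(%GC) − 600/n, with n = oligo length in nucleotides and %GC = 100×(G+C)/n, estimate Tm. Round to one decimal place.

76.5°C

Length n = 27. Base counts: A=6, G=5, T=5, C=11
G+C = 16, so %GC = 16/27 × 100 = 59.259%
Salt term: 16.6 × (-0.424) = -7.038
GC term: 0.41 × 59.259 = 24.296; length term: −600/27 = −22.222
Tm = 81.5 + (-7.038) + 24.296 − 22.222 = 76.536 → 76.5°C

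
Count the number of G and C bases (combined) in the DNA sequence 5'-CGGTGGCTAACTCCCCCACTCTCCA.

16

T=5, A=4, C=12, G=4
Total G or C: 4 + 12 = 16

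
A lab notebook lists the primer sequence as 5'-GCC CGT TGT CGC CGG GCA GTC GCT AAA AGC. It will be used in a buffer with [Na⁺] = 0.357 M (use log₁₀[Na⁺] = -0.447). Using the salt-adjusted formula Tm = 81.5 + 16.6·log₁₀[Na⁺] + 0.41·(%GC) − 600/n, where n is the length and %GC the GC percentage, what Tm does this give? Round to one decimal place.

81.4°C

Length n = 30. Base counts: A=5, T=5, G=10, C=10
G+C = 20, so %GC = 20/30 × 100 = 66.667%
Salt term: 16.6 × (-0.447) = -7.42
GC term: 0.41 × 66.667 = 27.333; length term: −600/30 = −20
Tm = 81.5 + (-7.42) + 27.333 − 20 = 81.413 → 81.4°C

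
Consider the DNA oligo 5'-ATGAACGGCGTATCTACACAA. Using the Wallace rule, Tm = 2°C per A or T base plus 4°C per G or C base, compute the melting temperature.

Scanning the sequence gives A=8, C=5, T=4, G=4.
A+T = 12, G+C = 9
Tm = 4·9 + 2·12 = 36 + 24 = 60°C

60°C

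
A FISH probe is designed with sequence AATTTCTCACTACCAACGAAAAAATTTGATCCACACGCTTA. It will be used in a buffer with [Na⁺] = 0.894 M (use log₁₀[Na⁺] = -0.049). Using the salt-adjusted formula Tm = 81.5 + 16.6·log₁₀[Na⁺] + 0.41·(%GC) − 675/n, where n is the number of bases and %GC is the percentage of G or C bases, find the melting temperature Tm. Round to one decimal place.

Length n = 41. G=3, C=11, T=11, A=16
G+C = 14, so %GC = 14/41 × 100 = 34.146%
Salt term: 16.6 × (-0.049) = -0.813
GC term: 0.41 × 34.146 = 14; length term: −675/41 = −16.463
Tm = 81.5 + (-0.813) + 14 − 16.463 = 78.224 → 78.2°C

78.2°C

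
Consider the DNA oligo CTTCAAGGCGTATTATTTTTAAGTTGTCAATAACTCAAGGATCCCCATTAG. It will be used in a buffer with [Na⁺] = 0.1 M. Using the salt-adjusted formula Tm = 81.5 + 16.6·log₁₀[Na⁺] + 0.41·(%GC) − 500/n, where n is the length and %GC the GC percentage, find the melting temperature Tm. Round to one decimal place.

69.6°C

Length n = 51. Base counts: T=18, A=15, C=10, G=8
G+C = 18, so %GC = 18/51 × 100 = 35.294%
Salt term: 16.6 × (-1) = -16.6
GC term: 0.41 × 35.294 = 14.471; length term: −500/51 = −9.804
Tm = 81.5 + (-16.6) + 14.471 − 9.804 = 69.567 → 69.6°C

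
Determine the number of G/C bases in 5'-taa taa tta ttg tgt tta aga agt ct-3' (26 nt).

Base counts: C=1, A=9, T=12, G=4
G+C = 4 + 1 = 5

5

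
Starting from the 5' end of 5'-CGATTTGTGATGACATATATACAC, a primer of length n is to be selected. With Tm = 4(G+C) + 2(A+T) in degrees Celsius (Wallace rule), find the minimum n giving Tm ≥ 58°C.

First 21 bases: CGATTTGTGATGACATATATA → Tm = 54°C (< 58°C)
First 22 bases: CGATTTGTGATGACATATATAC → Tm = 58°C (≥ 58°C)
Each additional base adds 2°C (A/T) or 4°C (G/C), so Tm is non-decreasing in n; n = 22 is the first length to reach 58°C.

n = 22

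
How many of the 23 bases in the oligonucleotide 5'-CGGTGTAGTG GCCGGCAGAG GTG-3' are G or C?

Base counts: C=4, A=3, T=4, G=12
G+C = 12 + 4 = 16

16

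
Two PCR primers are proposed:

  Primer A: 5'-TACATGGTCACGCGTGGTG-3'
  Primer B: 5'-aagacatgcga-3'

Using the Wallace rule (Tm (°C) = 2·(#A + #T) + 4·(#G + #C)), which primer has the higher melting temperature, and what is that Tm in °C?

Primer A, 60°C

Primer A: A+T=8, G+C=11 → Tm = 2(8)+4(11) = 60°C
Primer B: A+T=6, G+C=5 → Tm = 2(6)+4(5) = 32°C
60°C vs 32°C → primer A is higher.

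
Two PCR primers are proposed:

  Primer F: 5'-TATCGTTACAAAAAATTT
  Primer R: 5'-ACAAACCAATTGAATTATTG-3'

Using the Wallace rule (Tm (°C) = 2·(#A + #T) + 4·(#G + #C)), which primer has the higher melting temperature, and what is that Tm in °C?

Primer R, 50°C

Primer F: A+T=15, G+C=3 → Tm = 2(15)+4(3) = 42°C
Primer R: A+T=15, G+C=5 → Tm = 2(15)+4(5) = 50°C
42°C vs 50°C → primer R is higher.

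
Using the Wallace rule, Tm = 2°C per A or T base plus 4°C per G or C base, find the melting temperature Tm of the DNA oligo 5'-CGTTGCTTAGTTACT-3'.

Counting bases: T=7, C=3, A=2, G=3
A+T = 9, G+C = 6
Tm = 4·6 + 2·9 = 24 + 18 = 42°C

42°C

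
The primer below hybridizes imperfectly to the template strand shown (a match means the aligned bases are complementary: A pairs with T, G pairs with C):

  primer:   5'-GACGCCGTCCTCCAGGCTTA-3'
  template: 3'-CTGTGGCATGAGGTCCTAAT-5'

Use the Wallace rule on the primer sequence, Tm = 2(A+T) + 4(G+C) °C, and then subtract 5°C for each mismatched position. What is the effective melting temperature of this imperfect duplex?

Primer base counts: A=3, T=4, G=5, C=8 → A+T=7, G+C=13
Perfect-match Tm = 2(7) + 4(13) = 14 + 52 = 66°C
Mismatches (positions where the bases are not complementary): 3 (at positions 4, 9, 17)
Effective Tm = 66 − 3×5 = 66 − 15 = 51°C

51°C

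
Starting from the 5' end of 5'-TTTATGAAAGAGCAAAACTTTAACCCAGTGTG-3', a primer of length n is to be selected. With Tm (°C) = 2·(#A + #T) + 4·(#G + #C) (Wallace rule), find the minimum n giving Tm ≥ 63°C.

n = 25

First 24 bases: TTTATGAAAGAGCAAAACTTTAAC → Tm = 60°C (< 63°C)
First 25 bases: TTTATGAAAGAGCAAAACTTTAACC → Tm = 64°C (≥ 63°C)
Since every base adds ≥2°C, Tm only increases with n, so the threshold is first crossed at n = 25.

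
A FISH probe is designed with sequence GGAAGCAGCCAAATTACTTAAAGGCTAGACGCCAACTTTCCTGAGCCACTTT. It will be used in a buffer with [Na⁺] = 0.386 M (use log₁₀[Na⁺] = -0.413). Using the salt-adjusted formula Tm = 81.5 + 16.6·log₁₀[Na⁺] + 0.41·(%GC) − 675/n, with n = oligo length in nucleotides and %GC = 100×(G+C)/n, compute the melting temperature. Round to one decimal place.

80.6°C

Length n = 52. Counting bases: C=14, T=12, G=10, A=16
G+C = 24, so %GC = 24/52 × 100 = 46.154%
Salt term: 16.6 × (-0.413) = -6.856
GC term: 0.41 × 46.154 = 18.923; length term: −675/52 = −12.981
Tm = 81.5 + (-6.856) + 18.923 − 12.981 = 80.586 → 80.6°C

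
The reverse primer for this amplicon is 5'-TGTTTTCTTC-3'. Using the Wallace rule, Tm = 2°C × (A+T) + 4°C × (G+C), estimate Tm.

26°C

T=7, A=0, G=1, C=2
A+T = 7, G+C = 3
Tm = 4·3 + 2·7 = 12 + 14 = 26°C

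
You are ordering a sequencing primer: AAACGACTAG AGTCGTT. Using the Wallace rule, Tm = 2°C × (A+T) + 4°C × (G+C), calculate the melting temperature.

T=4, G=4, C=3, A=6
A+T = 10, G+C = 7
Tm = 2×10 + 4×7 = 48°C

48°C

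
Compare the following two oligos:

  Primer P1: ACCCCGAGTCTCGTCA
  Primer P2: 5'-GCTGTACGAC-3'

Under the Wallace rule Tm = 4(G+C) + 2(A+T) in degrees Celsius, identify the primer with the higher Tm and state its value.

Primer P1: A+T=6, G+C=10 → Tm = 2(6)+4(10) = 52°C
Primer P2: A+T=4, G+C=6 → Tm = 2(4)+4(6) = 32°C
52°C vs 32°C → primer P1 is higher.

Primer P1, 52°C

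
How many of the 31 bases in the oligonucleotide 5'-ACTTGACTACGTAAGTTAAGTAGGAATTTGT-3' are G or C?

10

Scanning the sequence gives C=3, T=11, A=10, G=7.
Total G or C: 7 + 3 = 10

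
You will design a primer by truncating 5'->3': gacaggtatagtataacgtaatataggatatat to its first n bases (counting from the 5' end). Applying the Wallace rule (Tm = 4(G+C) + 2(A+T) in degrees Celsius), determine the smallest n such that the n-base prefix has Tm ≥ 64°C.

First 24 bases: GACAGGTATAGTATAACGTAATAT → Tm = 62°C (< 64°C)
First 25 bases: GACAGGTATAGTATAACGTAATATA → Tm = 64°C (≥ 64°C)
Each additional base adds 2°C (A/T) or 4°C (G/C), so Tm is non-decreasing in n; n = 25 is the first length to reach 64°C.

n = 25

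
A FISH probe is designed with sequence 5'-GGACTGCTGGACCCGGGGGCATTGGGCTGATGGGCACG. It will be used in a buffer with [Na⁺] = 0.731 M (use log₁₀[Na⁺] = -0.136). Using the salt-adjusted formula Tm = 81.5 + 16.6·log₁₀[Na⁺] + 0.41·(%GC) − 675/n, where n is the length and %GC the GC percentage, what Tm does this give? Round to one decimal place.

90.6°C

Length n = 38. Scanning the sequence gives G=18, C=9, T=6, A=5.
G+C = 27, so %GC = 27/38 × 100 = 71.053%
Salt term: 16.6 × (-0.136) = -2.258
GC term: 0.41 × 71.053 = 29.132; length term: −675/38 = −17.763
Tm = 81.5 + (-2.258) + 29.132 − 17.763 = 90.611 → 90.6°C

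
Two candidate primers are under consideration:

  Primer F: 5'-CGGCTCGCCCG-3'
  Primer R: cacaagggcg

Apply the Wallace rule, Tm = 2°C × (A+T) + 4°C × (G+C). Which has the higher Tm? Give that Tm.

Primer F: A+T=1, G+C=10 → Tm = 2(1)+4(10) = 42°C
Primer R: A+T=3, G+C=7 → Tm = 2(3)+4(7) = 34°C
42°C vs 34°C → primer F is higher.

Primer F, 42°C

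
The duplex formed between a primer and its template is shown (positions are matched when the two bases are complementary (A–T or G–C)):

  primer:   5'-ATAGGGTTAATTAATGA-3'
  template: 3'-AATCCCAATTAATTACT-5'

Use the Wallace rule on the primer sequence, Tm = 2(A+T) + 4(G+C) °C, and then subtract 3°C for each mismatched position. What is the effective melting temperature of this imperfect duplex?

Primer base counts: A=7, T=6, G=4, C=0 → A+T=13, G+C=4
Perfect-match Tm = 2(13) + 4(4) = 26 + 16 = 42°C
Mismatches (positions where the bases are not complementary): 1 (at position 1)
Effective Tm = 42 − 1×3 = 42 − 3 = 39°C

39°C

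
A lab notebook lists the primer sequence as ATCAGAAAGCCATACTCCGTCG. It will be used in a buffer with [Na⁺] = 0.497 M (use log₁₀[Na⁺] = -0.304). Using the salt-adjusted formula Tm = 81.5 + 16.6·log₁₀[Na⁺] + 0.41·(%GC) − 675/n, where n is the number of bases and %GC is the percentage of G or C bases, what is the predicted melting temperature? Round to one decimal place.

Length n = 22. Counting bases: A=7, G=4, C=7, T=4
G+C = 11, so %GC = 11/22 × 100 = 50%
Salt term: 16.6 × (-0.304) = -5.046
GC term: 0.41 × 50 = 20.5; length term: −675/22 = −30.682
Tm = 81.5 + (-5.046) + 20.5 − 30.682 = 66.272 → 66.3°C

66.3°C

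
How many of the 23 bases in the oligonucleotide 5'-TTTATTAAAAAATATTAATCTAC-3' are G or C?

2

C=2, T=10, A=11, G=0
G+C = 0 + 2 = 2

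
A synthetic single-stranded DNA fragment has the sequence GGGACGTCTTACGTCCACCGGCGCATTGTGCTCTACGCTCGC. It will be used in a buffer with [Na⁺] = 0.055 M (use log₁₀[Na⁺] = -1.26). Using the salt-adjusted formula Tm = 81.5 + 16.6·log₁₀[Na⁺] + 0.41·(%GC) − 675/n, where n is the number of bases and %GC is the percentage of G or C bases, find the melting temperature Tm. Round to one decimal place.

70.9°C

Length n = 42. Scanning the sequence gives A=5, T=10, G=12, C=15.
G+C = 27, so %GC = 27/42 × 100 = 64.286%
Salt term: 16.6 × (-1.26) = -20.916
GC term: 0.41 × 64.286 = 26.357; length term: −675/42 = −16.071
Tm = 81.5 + (-20.916) + 26.357 − 16.071 = 70.87 → 70.9°C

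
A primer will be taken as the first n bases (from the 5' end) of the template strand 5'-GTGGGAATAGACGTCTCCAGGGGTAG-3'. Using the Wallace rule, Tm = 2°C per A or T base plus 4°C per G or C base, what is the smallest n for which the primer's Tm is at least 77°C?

n = 25

First 24 bases: GTGGGAATAGACGTCTCCAGGGGT → Tm = 76°C (< 77°C)
First 25 bases: GTGGGAATAGACGTCTCCAGGGGTA → Tm = 78°C (≥ 77°C)
Each additional base adds 2°C (A/T) or 4°C (G/C), so Tm is non-decreasing in n; n = 25 is the first length to reach 77°C.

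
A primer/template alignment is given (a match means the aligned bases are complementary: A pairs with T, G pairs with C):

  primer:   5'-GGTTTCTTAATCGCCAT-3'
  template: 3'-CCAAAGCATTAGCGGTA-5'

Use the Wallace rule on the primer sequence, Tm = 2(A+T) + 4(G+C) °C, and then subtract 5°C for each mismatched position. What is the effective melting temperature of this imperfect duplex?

43°C

Primer base counts: A=3, T=7, G=3, C=4 → A+T=10, G+C=7
Perfect-match Tm = 2(10) + 4(7) = 20 + 28 = 48°C
Mismatches (positions where the bases are not complementary): 1 (at position 7)
Effective Tm = 48 − 1×5 = 48 − 5 = 43°C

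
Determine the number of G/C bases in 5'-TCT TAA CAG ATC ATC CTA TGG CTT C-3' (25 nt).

10

Counting bases: G=3, C=7, T=9, A=6
Total G or C: 3 + 7 = 10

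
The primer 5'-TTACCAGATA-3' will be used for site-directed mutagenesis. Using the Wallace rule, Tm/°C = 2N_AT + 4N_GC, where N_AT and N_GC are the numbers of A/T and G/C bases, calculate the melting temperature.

26°C

Scanning the sequence gives C=2, G=1, T=3, A=4.
AT pairs contribute 7, GC pairs contribute 3.
Tm = 2×7 + 4×3 = 26°C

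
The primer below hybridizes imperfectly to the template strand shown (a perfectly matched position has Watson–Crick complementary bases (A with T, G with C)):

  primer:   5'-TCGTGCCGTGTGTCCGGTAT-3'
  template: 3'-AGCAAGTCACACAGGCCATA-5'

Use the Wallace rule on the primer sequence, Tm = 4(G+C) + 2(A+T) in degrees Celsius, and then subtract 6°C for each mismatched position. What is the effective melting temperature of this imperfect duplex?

Primer base counts: A=1, T=7, G=7, C=5 → A+T=8, G+C=12
Perfect-match Tm = 2(8) + 4(12) = 16 + 48 = 64°C
Mismatches (positions where the bases are not complementary): 2 (at positions 5, 7)
Effective Tm = 64 − 2×6 = 64 − 12 = 52°C

52°C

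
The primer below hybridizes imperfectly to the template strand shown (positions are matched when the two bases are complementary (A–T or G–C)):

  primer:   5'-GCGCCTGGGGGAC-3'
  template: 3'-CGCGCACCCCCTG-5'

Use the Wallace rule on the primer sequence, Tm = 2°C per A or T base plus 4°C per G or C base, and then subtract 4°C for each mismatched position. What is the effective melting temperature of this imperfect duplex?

Primer base counts: A=1, T=1, G=7, C=4 → A+T=2, G+C=11
Perfect-match Tm = 2(2) + 4(11) = 4 + 44 = 48°C
Mismatches (positions where the bases are not complementary): 1 (at position 5)
Effective Tm = 48 − 1×4 = 48 − 4 = 44°C

44°C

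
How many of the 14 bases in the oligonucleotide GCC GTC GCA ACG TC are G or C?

Counting bases: T=2, C=6, G=4, A=2
G+C = 4 + 6 = 10

10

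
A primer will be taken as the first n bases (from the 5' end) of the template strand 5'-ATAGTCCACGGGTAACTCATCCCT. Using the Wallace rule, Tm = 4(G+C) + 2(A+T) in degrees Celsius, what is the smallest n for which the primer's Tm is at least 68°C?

First 22 bases: ATAGTCCACGGGTAACTCATCC → Tm = 66°C (< 68°C)
First 23 bases: ATAGTCCACGGGTAACTCATCCC → Tm = 70°C (≥ 68°C)
Since every base adds ≥2°C, Tm only increases with n, so the threshold is first crossed at n = 23.

n = 23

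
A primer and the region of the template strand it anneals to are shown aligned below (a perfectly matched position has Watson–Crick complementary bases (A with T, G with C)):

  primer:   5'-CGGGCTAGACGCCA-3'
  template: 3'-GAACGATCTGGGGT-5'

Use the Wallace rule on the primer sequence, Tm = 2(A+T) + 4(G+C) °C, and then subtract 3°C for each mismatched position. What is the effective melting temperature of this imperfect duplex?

39°C

Primer base counts: A=3, T=1, G=5, C=5 → A+T=4, G+C=10
Perfect-match Tm = 2(4) + 4(10) = 8 + 40 = 48°C
Mismatches (positions where the bases are not complementary): 3 (at positions 2, 3, 11)
Effective Tm = 48 − 3×3 = 48 − 9 = 39°C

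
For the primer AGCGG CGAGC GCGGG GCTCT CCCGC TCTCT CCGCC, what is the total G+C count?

28

Counting bases: T=5, G=12, C=16, A=2
G+C = 12 + 16 = 28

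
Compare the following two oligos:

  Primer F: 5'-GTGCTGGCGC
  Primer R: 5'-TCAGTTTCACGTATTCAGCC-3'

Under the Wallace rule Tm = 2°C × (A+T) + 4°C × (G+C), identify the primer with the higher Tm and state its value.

Primer R, 58°C

Primer F: A+T=2, G+C=8 → Tm = 2(2)+4(8) = 36°C
Primer R: A+T=11, G+C=9 → Tm = 2(11)+4(9) = 58°C
36°C vs 58°C → primer R is higher.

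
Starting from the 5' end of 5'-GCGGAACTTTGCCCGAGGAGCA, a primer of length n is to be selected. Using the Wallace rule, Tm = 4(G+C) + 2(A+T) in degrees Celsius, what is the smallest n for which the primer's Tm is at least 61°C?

First 18 bases: GCGGAACTTTGCCCGAGG → Tm = 60°C (< 61°C)
First 19 bases: GCGGAACTTTGCCCGAGGA → Tm = 62°C (≥ 61°C)
Each additional base adds 2°C (A/T) or 4°C (G/C), so Tm is non-decreasing in n; n = 19 is the first length to reach 61°C.

n = 19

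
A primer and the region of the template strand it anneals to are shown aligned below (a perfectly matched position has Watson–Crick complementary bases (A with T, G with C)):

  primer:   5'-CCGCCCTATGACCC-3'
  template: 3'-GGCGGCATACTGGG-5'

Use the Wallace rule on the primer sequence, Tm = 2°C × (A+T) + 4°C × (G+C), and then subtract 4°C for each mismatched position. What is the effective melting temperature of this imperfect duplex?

Primer base counts: A=2, T=2, G=2, C=8 → A+T=4, G+C=10
Perfect-match Tm = 2(4) + 4(10) = 8 + 40 = 48°C
Mismatches (positions where the bases are not complementary): 1 (at position 6)
Effective Tm = 48 − 1×4 = 48 − 4 = 44°C

44°C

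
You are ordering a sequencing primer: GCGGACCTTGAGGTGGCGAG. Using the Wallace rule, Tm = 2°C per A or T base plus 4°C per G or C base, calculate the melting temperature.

Scanning the sequence gives T=3, G=10, C=4, A=3.
A+T = 6, G+C = 14
Tm = 4·14 + 2·6 = 56 + 12 = 68°C

68°C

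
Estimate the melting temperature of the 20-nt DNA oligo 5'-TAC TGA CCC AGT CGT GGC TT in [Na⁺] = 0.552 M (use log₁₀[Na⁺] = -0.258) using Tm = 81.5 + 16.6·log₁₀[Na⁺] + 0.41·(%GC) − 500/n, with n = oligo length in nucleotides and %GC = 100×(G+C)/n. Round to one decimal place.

74.8°C

Length n = 20. Counting bases: T=6, C=6, A=3, G=5
G+C = 11, so %GC = 11/20 × 100 = 55%
Salt term: 16.6 × (-0.258) = -4.283
GC term: 0.41 × 55 = 22.55; length term: −500/20 = −25
Tm = 81.5 + (-4.283) + 22.55 − 25 = 74.767 → 74.8°C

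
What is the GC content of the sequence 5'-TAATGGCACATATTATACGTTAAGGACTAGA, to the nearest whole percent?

32%

T=9, G=6, C=4, A=12
G+C = 6 + 4 = 10 out of 31 bases
%GC = 10/31 × 100 = 32.26% ≈ 32%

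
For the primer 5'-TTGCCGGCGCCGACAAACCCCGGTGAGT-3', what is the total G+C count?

19

Base counts: C=10, T=4, A=5, G=9
Total G or C: 9 + 10 = 19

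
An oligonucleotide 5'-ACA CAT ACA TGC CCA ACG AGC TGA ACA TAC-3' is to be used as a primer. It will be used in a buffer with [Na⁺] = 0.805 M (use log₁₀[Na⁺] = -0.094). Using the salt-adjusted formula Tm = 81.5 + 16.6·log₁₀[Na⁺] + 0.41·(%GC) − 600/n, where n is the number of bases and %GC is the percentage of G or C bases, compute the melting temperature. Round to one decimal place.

Length n = 30. Scanning the sequence gives G=4, T=4, A=12, C=10.
G+C = 14, so %GC = 14/30 × 100 = 46.667%
Salt term: 16.6 × (-0.094) = -1.56
GC term: 0.41 × 46.667 = 19.133; length term: −600/30 = −20
Tm = 81.5 + (-1.56) + 19.133 − 20 = 79.073 → 79.1°C

79.1°C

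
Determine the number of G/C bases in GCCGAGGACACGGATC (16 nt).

11

Base counts: A=4, T=1, C=5, G=6
Total G or C: 6 + 5 = 11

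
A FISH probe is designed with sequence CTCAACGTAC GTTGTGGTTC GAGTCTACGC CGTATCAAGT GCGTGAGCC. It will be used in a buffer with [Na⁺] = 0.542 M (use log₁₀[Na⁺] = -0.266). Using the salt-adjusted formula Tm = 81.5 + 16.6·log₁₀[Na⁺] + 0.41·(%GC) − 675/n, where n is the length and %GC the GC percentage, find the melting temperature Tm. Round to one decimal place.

Length n = 49. Counting bases: A=9, T=13, C=13, G=14
G+C = 27, so %GC = 27/49 × 100 = 55.102%
Salt term: 16.6 × (-0.266) = -4.416
GC term: 0.41 × 55.102 = 22.592; length term: −675/49 = −13.776
Tm = 81.5 + (-4.416) + 22.592 − 13.776 = 85.9 → 85.9°C

85.9°C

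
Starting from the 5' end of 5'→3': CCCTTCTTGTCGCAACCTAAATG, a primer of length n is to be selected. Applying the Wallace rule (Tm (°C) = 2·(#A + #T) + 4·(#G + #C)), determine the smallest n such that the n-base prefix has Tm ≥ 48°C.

n = 16

First 15 bases: CCCTTCTTGTCGCAA → Tm = 46°C (< 48°C)
First 16 bases: CCCTTCTTGTCGCAAC → Tm = 50°C (≥ 48°C)
Each additional base adds 2°C (A/T) or 4°C (G/C), so Tm is non-decreasing in n; n = 16 is the first length to reach 48°C.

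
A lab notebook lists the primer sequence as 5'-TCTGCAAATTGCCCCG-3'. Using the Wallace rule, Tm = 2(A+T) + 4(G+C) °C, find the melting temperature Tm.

Scanning the sequence gives A=3, G=3, C=6, T=4.
So N_AT = 7 and N_GC = 9.
Tm = 2(7) + 4(9) = 14 + 36 = 50°C

50°C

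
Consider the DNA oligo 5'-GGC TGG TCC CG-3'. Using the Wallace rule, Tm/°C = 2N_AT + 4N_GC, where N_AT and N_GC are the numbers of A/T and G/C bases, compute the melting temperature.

Scanning the sequence gives A=0, C=4, T=2, G=5.
A+T = 2, G+C = 9
Tm = 2(2) + 4(9) = 4 + 36 = 40°C

40°C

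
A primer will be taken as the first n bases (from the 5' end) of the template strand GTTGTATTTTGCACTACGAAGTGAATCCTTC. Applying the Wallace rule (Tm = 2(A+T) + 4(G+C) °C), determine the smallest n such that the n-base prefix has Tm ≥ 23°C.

First 9 bases: GTTGTATTT → Tm = 22°C (< 23°C)
First 10 bases: GTTGTATTTT → Tm = 24°C (≥ 23°C)
Each additional base adds 2°C (A/T) or 4°C (G/C), so Tm is non-decreasing in n; n = 10 is the first length to reach 23°C.

n = 10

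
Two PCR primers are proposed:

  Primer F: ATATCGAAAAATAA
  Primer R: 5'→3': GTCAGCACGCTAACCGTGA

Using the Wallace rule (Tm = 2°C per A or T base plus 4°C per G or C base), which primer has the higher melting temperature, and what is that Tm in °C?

Primer F: A+T=12, G+C=2 → Tm = 2(12)+4(2) = 32°C
Primer R: A+T=8, G+C=11 → Tm = 2(8)+4(11) = 60°C
32°C vs 60°C → primer R is higher.

Primer R, 60°C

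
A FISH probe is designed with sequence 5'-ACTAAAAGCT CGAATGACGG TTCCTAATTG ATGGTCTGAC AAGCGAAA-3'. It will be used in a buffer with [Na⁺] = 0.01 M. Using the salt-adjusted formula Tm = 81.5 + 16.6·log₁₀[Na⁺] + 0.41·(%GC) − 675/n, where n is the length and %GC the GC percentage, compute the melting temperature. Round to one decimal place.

51.3°C

Length n = 48. Counting bases: A=17, T=11, C=9, G=11
G+C = 20, so %GC = 20/48 × 100 = 41.667%
Salt term: 16.6 × (-2) = -33.2
GC term: 0.41 × 41.667 = 17.083; length term: −675/48 = −14.062
Tm = 81.5 + (-33.2) + 17.083 − 14.062 = 51.321 → 51.3°C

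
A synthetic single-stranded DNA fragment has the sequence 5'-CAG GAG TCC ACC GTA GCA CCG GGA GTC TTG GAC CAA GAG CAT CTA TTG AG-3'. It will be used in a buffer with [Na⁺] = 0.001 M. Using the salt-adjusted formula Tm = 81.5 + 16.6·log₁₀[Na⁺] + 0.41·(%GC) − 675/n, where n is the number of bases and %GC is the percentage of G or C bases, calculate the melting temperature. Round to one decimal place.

41.2°C

Length n = 50. Base counts: C=13, T=9, A=13, G=15
G+C = 28, so %GC = 28/50 × 100 = 56%
Salt term: 16.6 × (-3) = -49.8
GC term: 0.41 × 56 = 22.96; length term: −675/50 = −13.5
Tm = 81.5 + (-49.8) + 22.96 − 13.5 = 41.16 → 41.2°C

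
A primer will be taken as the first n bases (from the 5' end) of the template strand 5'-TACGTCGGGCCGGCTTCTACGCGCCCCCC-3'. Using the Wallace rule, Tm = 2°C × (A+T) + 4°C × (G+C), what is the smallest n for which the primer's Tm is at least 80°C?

n = 24

First 23 bases: TACGTCGGGCCGGCTTCTACGCG → Tm = 78°C (< 80°C)
First 24 bases: TACGTCGGGCCGGCTTCTACGCGC → Tm = 82°C (≥ 80°C)
Each additional base adds 2°C (A/T) or 4°C (G/C), so Tm is non-decreasing in n; n = 24 is the first length to reach 80°C.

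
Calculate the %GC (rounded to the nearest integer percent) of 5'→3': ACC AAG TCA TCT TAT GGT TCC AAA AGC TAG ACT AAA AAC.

Counting bases: T=9, G=5, C=9, A=16
G+C = 5 + 9 = 14 out of 39 bases
%GC = 14/39 × 100 = 35.9% ≈ 36%

36%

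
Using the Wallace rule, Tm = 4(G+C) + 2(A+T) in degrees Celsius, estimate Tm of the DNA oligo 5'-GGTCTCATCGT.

A=1, T=4, G=3, C=3
AT pairs contribute 5, GC pairs contribute 6.
Tm = 2×5 + 4×6 = 34°C

34°C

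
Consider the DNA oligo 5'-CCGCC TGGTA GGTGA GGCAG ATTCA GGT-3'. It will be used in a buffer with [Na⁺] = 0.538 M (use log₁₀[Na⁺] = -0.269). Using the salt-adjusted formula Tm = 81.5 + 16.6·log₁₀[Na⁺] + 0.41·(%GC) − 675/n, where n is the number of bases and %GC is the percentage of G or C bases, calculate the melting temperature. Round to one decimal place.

Length n = 28. T=6, C=6, A=5, G=11
G+C = 17, so %GC = 17/28 × 100 = 60.714%
Salt term: 16.6 × (-0.269) = -4.465
GC term: 0.41 × 60.714 = 24.893; length term: −675/28 = −24.107
Tm = 81.5 + (-4.465) + 24.893 − 24.107 = 77.821 → 77.8°C

77.8°C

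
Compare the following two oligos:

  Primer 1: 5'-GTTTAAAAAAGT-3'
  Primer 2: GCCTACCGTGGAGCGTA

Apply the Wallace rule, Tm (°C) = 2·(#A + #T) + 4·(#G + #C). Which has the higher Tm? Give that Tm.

Primer 2, 56°C

Primer 1: A+T=10, G+C=2 → Tm = 2(10)+4(2) = 28°C
Primer 2: A+T=6, G+C=11 → Tm = 2(6)+4(11) = 56°C
28°C vs 56°C → primer 2 is higher.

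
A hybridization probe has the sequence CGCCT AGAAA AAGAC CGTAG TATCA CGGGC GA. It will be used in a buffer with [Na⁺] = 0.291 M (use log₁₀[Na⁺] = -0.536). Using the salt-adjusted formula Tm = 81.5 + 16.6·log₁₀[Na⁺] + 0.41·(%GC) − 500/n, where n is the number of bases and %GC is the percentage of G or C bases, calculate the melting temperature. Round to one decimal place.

78.8°C

Length n = 32. Scanning the sequence gives C=8, A=11, G=9, T=4.
G+C = 17, so %GC = 17/32 × 100 = 53.125%
Salt term: 16.6 × (-0.536) = -8.898
GC term: 0.41 × 53.125 = 21.781; length term: −500/32 = −15.625
Tm = 81.5 + (-8.898) + 21.781 − 15.625 = 78.758 → 78.8°C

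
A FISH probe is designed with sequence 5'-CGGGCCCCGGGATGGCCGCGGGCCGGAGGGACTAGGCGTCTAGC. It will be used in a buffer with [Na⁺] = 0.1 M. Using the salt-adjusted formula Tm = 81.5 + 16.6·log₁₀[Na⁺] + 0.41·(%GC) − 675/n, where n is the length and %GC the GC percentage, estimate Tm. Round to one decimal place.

82.2°C

Length n = 44. A=5, G=21, T=4, C=14
G+C = 35, so %GC = 35/44 × 100 = 79.545%
Salt term: 16.6 × (-1) = -16.6
GC term: 0.41 × 79.545 = 32.613; length term: −675/44 = −15.341
Tm = 81.5 + (-16.6) + 32.613 − 15.341 = 82.172 → 82.2°C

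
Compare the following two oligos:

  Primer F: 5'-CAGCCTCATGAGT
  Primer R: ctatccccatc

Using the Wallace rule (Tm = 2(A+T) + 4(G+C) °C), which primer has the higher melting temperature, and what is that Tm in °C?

Primer F, 40°C

Primer F: A+T=6, G+C=7 → Tm = 2(6)+4(7) = 40°C
Primer R: A+T=5, G+C=6 → Tm = 2(5)+4(6) = 34°C
40°C vs 34°C → primer F is higher.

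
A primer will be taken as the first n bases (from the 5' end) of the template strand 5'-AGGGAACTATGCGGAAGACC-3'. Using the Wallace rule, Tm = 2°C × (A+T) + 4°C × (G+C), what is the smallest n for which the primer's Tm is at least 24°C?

n = 8

First 7 bases: AGGGAAC → Tm = 22°C (< 24°C)
First 8 bases: AGGGAACT → Tm = 24°C (≥ 24°C)
Since every base adds ≥2°C, Tm only increases with n, so the threshold is first crossed at n = 8.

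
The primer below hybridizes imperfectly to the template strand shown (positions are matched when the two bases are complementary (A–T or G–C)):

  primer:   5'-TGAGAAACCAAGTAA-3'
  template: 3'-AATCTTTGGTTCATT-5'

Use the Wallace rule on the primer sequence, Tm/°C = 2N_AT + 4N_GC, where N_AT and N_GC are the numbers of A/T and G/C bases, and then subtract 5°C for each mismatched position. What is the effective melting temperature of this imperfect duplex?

Primer base counts: A=8, T=2, G=3, C=2 → A+T=10, G+C=5
Perfect-match Tm = 2(10) + 4(5) = 20 + 20 = 40°C
Mismatches (positions where the bases are not complementary): 1 (at position 2)
Effective Tm = 40 − 1×5 = 40 − 5 = 35°C

35°C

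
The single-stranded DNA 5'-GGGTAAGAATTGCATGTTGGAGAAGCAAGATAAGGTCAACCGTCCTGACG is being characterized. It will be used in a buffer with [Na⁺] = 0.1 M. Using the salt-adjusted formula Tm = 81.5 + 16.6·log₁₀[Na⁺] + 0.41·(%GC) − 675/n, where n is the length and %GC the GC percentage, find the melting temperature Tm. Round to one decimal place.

Length n = 50. Base counts: G=16, C=8, A=16, T=10
G+C = 24, so %GC = 24/50 × 100 = 48%
Salt term: 16.6 × (-1) = -16.6
GC term: 0.41 × 48 = 19.68; length term: −675/50 = −13.5
Tm = 81.5 + (-16.6) + 19.68 − 13.5 = 71.08 → 71.1°C

71.1°C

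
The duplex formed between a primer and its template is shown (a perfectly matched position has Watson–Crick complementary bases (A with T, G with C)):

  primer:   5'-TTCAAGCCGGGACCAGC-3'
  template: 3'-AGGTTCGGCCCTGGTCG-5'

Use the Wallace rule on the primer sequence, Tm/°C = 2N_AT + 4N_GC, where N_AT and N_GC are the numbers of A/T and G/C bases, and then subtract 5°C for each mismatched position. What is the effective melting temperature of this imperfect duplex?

Primer base counts: A=4, T=2, G=5, C=6 → A+T=6, G+C=11
Perfect-match Tm = 2(6) + 4(11) = 12 + 44 = 56°C
Mismatches (positions where the bases are not complementary): 1 (at position 2)
Effective Tm = 56 − 1×5 = 56 − 5 = 51°C

51°C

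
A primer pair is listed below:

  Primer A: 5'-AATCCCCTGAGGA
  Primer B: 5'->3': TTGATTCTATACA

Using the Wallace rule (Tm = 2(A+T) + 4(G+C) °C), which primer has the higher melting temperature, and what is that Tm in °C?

Primer A: A+T=6, G+C=7 → Tm = 2(6)+4(7) = 40°C
Primer B: A+T=10, G+C=3 → Tm = 2(10)+4(3) = 32°C
40°C vs 32°C → primer A is higher.

Primer A, 40°C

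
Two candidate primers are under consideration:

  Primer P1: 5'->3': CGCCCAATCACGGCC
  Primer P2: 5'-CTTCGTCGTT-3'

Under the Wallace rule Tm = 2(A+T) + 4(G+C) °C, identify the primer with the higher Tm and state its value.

Primer P1, 52°C

Primer P1: A+T=4, G+C=11 → Tm = 2(4)+4(11) = 52°C
Primer P2: A+T=5, G+C=5 → Tm = 2(5)+4(5) = 30°C
52°C vs 30°C → primer P1 is higher.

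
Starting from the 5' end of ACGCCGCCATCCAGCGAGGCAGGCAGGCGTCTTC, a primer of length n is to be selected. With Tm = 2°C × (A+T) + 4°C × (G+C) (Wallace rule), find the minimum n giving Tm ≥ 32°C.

First 8 bases: ACGCCGCC → Tm = 30°C (< 32°C)
First 9 bases: ACGCCGCCA → Tm = 32°C (≥ 32°C)
Since every base adds ≥2°C, Tm only increases with n, so the threshold is first crossed at n = 9.

n = 9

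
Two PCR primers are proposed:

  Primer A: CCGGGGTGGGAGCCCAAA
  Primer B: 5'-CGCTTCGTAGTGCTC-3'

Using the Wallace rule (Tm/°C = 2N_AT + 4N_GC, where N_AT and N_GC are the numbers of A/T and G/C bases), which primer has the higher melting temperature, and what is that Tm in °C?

Primer A: A+T=5, G+C=13 → Tm = 2(5)+4(13) = 62°C
Primer B: A+T=6, G+C=9 → Tm = 2(6)+4(9) = 48°C
62°C vs 48°C → primer A is higher.

Primer A, 62°C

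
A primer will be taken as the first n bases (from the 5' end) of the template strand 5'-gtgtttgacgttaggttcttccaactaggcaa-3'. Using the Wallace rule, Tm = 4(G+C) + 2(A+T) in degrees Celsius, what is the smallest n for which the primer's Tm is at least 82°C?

First 28 bases: GTGTTTGACGTTAGGTTCTTCCAACTAG → Tm = 80°C (< 82°C)
First 29 bases: GTGTTTGACGTTAGGTTCTTCCAACTAGG → Tm = 84°C (≥ 82°C)
Since every base adds ≥2°C, Tm only increases with n, so the threshold is first crossed at n = 29.

n = 29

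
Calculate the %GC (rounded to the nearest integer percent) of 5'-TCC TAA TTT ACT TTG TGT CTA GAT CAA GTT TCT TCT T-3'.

30%

Scanning the sequence gives G=4, C=7, T=19, A=7.
G+C = 4 + 7 = 11 out of 37 bases
%GC = 11/37 × 100 = 29.73% ≈ 30%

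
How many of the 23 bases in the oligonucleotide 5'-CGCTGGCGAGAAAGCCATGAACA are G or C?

A=8, G=7, T=2, C=6
G+C = 7 + 6 = 13

13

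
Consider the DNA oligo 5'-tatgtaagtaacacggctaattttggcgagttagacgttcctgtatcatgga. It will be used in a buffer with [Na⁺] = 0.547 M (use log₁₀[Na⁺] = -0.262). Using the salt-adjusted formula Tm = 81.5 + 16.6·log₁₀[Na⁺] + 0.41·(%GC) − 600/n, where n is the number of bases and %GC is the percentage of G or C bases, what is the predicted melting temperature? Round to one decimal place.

82.2°C

Length n = 52. Scanning the sequence gives G=13, C=8, T=17, A=14.
G+C = 21, so %GC = 21/52 × 100 = 40.385%
Salt term: 16.6 × (-0.262) = -4.349
GC term: 0.41 × 40.385 = 16.558; length term: −600/52 = −11.538
Tm = 81.5 + (-4.349) + 16.558 − 11.538 = 82.171 → 82.2°C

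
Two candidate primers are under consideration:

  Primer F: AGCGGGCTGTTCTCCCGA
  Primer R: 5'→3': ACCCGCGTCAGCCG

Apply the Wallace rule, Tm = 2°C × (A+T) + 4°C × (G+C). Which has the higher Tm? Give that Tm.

Primer F: A+T=6, G+C=12 → Tm = 2(6)+4(12) = 60°C
Primer R: A+T=3, G+C=11 → Tm = 2(3)+4(11) = 50°C
60°C vs 50°C → primer F is higher.

Primer F, 60°C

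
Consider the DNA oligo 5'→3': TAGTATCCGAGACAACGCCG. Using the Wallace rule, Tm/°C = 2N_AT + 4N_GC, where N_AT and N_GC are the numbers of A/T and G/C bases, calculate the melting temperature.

Base counts: A=6, C=6, T=3, G=5
A+T = 9, G+C = 11
Tm = 2(9) + 4(11) = 18 + 44 = 62°C

62°C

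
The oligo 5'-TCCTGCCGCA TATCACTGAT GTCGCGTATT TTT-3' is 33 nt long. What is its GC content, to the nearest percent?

Base counts: T=13, G=6, C=9, A=5
G+C = 6 + 9 = 15 out of 33 bases
%GC = 15/33 × 100 = 45.45% ≈ 45%

45%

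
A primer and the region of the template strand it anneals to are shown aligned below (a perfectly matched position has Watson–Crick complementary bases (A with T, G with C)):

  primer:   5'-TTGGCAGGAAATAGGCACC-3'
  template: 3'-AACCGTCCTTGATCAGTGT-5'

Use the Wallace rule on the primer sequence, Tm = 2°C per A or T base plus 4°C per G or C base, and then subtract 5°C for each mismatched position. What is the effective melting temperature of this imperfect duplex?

Primer base counts: A=6, T=3, G=6, C=4 → A+T=9, G+C=10
Perfect-match Tm = 2(9) + 4(10) = 18 + 40 = 58°C
Mismatches (positions where the bases are not complementary): 3 (at positions 11, 15, 19)
Effective Tm = 58 − 3×5 = 58 − 15 = 43°C

43°C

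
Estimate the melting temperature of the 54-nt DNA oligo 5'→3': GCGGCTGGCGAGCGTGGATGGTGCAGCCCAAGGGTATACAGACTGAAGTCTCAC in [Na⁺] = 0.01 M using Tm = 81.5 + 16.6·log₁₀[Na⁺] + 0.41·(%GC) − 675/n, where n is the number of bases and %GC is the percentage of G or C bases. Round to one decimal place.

60.9°C

Length n = 54. Scanning the sequence gives C=13, T=9, A=12, G=20.
G+C = 33, so %GC = 33/54 × 100 = 61.111%
Salt term: 16.6 × (-2) = -33.2
GC term: 0.41 × 61.111 = 25.056; length term: −675/54 = −12.5
Tm = 81.5 + (-33.2) + 25.056 − 12.5 = 60.856 → 60.9°C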